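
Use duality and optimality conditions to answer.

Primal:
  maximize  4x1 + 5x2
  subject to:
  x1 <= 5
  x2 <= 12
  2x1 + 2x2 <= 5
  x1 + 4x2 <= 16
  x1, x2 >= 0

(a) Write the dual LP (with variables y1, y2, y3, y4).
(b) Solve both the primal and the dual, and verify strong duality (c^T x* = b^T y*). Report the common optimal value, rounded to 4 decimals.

The standard primal-dual pair for 'max c^T x s.t. A x <= b, x >= 0' is:
  Dual:  min b^T y  s.t.  A^T y >= c,  y >= 0.

So the dual LP is:
  minimize  5y1 + 12y2 + 5y3 + 16y4
  subject to:
    y1 + 2y3 + y4 >= 4
    y2 + 2y3 + 4y4 >= 5
    y1, y2, y3, y4 >= 0

Solving the primal: x* = (0, 2.5).
  primal value c^T x* = 12.5.
Solving the dual: y* = (0, 0, 2.5, 0).
  dual value b^T y* = 12.5.
Strong duality: c^T x* = b^T y*. Confirmed.

12.5


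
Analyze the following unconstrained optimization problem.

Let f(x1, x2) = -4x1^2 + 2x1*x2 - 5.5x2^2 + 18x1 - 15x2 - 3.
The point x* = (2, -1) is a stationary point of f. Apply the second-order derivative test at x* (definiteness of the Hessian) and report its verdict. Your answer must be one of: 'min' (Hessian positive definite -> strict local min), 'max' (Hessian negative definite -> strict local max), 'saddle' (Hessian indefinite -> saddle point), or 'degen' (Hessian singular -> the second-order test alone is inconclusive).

Compute the Hessian H = grad^2 f:
  H = [[-8, 2], [2, -11]]
Verify stationarity: grad f(x*) = H x* + g = (0, 0).
Eigenvalues of H: -12, -7.
Both eigenvalues < 0, so H is negative definite -> x* is a strict local max.

max


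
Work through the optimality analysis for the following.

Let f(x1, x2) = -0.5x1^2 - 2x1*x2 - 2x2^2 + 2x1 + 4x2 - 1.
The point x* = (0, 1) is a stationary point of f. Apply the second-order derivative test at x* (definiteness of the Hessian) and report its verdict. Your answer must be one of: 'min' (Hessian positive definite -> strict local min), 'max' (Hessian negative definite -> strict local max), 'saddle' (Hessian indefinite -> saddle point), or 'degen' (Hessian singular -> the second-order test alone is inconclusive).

Compute the Hessian H = grad^2 f:
  H = [[-1, -2], [-2, -4]]
Verify stationarity: grad f(x*) = H x* + g = (0, 0).
Eigenvalues of H: -5, 0.
H has a zero eigenvalue (singular; negative semidefinite but not definite), so H is neither positive definite, negative definite, nor indefinite. The second-order test alone is inconclusive -> degen.
(Indeed, f is constant along the null direction of H through x*, so x* is not a strict local extremum.)

degen


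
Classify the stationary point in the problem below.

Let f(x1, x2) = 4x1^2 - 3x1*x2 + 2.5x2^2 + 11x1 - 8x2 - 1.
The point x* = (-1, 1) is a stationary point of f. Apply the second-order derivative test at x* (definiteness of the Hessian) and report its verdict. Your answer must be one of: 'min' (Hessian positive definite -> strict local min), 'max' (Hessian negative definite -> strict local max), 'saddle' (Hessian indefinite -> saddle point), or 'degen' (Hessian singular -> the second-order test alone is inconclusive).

Compute the Hessian H = grad^2 f:
  H = [[8, -3], [-3, 5]]
Verify stationarity: grad f(x*) = H x* + g = (0, 0).
Eigenvalues of H: 3.1459, 9.8541.
Both eigenvalues > 0, so H is positive definite -> x* is a strict local min.

min


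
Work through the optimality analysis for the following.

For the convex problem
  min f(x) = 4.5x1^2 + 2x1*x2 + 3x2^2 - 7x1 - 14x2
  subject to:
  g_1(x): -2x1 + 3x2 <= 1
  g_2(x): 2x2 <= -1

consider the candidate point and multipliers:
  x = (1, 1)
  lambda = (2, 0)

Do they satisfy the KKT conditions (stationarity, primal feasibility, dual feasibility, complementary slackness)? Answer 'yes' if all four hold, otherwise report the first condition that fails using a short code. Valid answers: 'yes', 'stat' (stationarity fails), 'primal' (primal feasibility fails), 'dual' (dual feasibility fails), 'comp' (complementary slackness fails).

Gradient of f: grad f(x) = Q x + c = (4, -6)
Constraint values g_i(x) = a_i^T x - b_i:
  g_1((1, 1)) = 0
  g_2((1, 1)) = 3
Stationarity residual: grad f(x) + sum_i lambda_i a_i = (0, 0)
  -> stationarity OK
Primal feasibility (all g_i <= 0): FAILS
Dual feasibility (all lambda_i >= 0): OK
Complementary slackness (lambda_i * g_i(x) = 0 for all i): OK

Verdict: the first failing condition is primal_feasibility -> primal.

primal


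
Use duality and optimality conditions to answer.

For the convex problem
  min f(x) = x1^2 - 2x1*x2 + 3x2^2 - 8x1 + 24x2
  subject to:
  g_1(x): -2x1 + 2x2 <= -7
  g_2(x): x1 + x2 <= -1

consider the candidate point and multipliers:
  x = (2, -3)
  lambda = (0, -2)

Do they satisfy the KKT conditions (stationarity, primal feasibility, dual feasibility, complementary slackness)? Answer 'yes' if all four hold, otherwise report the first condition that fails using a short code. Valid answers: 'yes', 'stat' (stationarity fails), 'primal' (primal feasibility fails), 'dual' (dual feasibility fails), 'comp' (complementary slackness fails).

Gradient of f: grad f(x) = Q x + c = (2, 2)
Constraint values g_i(x) = a_i^T x - b_i:
  g_1((2, -3)) = -3
  g_2((2, -3)) = 0
Stationarity residual: grad f(x) + sum_i lambda_i a_i = (0, 0)
  -> stationarity OK
Primal feasibility (all g_i <= 0): OK
Dual feasibility (all lambda_i >= 0): FAILS
Complementary slackness (lambda_i * g_i(x) = 0 for all i): OK

Verdict: the first failing condition is dual_feasibility -> dual.

dual


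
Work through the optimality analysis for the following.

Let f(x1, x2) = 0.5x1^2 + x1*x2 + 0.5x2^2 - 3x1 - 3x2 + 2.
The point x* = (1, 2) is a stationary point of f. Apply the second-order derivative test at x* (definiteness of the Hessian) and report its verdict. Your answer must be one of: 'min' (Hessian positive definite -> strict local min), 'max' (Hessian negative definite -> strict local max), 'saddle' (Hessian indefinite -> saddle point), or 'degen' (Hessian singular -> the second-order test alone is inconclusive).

Compute the Hessian H = grad^2 f:
  H = [[1, 1], [1, 1]]
Verify stationarity: grad f(x*) = H x* + g = (0, 0).
Eigenvalues of H: 0, 2.
H has a zero eigenvalue (singular; positive semidefinite but not definite), so H is neither positive definite, negative definite, nor indefinite. The second-order test alone is inconclusive -> degen.
(Indeed, f is constant along the null direction of H through x*, so x* is not a strict local extremum.)

degen


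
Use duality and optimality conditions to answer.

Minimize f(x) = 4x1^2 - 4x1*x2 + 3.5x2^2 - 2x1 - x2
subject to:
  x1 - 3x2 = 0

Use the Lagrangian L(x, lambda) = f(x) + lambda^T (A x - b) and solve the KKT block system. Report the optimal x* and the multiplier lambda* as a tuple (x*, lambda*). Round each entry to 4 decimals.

Form the Lagrangian:
  L(x, lambda) = (1/2) x^T Q x + c^T x + lambda^T (A x - b)
Stationarity (grad_x L = 0): Q x + c + A^T lambda = 0.
Primal feasibility: A x = b.

This gives the KKT block system:
  [ Q   A^T ] [ x     ]   [-c ]
  [ A    0  ] [ lambda ] = [ b ]

Solving the linear system:
  x*      = (0.3818, 0.1273)
  lambda* = (-0.5455)
  f(x*)   = -0.4455

x* = (0.3818, 0.1273), lambda* = (-0.5455)


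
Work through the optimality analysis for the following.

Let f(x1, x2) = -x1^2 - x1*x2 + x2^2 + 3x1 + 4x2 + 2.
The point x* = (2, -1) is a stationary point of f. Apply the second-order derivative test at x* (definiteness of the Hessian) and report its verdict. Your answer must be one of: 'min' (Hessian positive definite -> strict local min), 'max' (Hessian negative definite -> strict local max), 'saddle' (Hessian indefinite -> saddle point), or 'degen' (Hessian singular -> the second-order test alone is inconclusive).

Compute the Hessian H = grad^2 f:
  H = [[-2, -1], [-1, 2]]
Verify stationarity: grad f(x*) = H x* + g = (0, 0).
Eigenvalues of H: -2.2361, 2.2361.
Eigenvalues have mixed signs, so H is indefinite -> x* is a saddle point.

saddle


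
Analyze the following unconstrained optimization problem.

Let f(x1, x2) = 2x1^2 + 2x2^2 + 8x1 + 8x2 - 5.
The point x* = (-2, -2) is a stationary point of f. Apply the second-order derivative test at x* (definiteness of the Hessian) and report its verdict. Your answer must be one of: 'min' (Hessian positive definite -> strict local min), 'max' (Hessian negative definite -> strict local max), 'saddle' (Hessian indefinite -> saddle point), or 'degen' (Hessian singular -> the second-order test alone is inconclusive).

Compute the Hessian H = grad^2 f:
  H = [[4, 0], [0, 4]]
Verify stationarity: grad f(x*) = H x* + g = (0, 0).
Eigenvalues of H: 4, 4.
Both eigenvalues > 0, so H is positive definite -> x* is a strict local min.

min


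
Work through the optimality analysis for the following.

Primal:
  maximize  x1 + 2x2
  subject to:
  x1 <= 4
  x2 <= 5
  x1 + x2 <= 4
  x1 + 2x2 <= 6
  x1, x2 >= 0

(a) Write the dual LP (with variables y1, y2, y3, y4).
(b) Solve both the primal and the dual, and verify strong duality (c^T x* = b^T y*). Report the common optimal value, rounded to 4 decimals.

The standard primal-dual pair for 'max c^T x s.t. A x <= b, x >= 0' is:
  Dual:  min b^T y  s.t.  A^T y >= c,  y >= 0.

So the dual LP is:
  minimize  4y1 + 5y2 + 4y3 + 6y4
  subject to:
    y1 + y3 + y4 >= 1
    y2 + y3 + 2y4 >= 2
    y1, y2, y3, y4 >= 0

Solving the primal: x* = (2, 2).
  primal value c^T x* = 6.
Solving the dual: y* = (0, 0, 0, 1).
  dual value b^T y* = 6.
Strong duality: c^T x* = b^T y*. Confirmed.

6


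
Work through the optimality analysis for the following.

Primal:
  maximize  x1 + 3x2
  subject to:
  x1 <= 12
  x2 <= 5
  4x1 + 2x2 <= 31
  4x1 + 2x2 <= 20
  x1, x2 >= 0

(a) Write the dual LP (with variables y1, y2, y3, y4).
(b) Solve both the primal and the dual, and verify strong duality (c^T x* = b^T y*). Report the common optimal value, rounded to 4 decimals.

The standard primal-dual pair for 'max c^T x s.t. A x <= b, x >= 0' is:
  Dual:  min b^T y  s.t.  A^T y >= c,  y >= 0.

So the dual LP is:
  minimize  12y1 + 5y2 + 31y3 + 20y4
  subject to:
    y1 + 4y3 + 4y4 >= 1
    y2 + 2y3 + 2y4 >= 3
    y1, y2, y3, y4 >= 0

Solving the primal: x* = (2.5, 5).
  primal value c^T x* = 17.5.
Solving the dual: y* = (0, 2.5, 0, 0.25).
  dual value b^T y* = 17.5.
Strong duality: c^T x* = b^T y*. Confirmed.

17.5


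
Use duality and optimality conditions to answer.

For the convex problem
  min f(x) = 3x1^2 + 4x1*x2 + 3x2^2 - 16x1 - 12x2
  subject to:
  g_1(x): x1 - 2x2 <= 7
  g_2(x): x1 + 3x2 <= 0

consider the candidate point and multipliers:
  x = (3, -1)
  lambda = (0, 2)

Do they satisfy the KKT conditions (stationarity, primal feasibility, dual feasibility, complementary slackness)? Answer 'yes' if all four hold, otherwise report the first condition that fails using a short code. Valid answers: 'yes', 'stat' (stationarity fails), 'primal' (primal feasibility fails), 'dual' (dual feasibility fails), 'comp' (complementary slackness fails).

Gradient of f: grad f(x) = Q x + c = (-2, -6)
Constraint values g_i(x) = a_i^T x - b_i:
  g_1((3, -1)) = -2
  g_2((3, -1)) = 0
Stationarity residual: grad f(x) + sum_i lambda_i a_i = (0, 0)
  -> stationarity OK
Primal feasibility (all g_i <= 0): OK
Dual feasibility (all lambda_i >= 0): OK
Complementary slackness (lambda_i * g_i(x) = 0 for all i): OK

Verdict: yes, KKT holds.

yes


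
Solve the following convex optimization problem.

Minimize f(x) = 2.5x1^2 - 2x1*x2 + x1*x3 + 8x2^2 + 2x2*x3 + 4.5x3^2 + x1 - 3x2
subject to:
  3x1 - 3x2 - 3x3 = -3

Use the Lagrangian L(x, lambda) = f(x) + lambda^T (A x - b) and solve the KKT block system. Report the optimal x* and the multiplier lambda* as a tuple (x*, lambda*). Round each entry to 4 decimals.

Form the Lagrangian:
  L(x, lambda) = (1/2) x^T Q x + c^T x + lambda^T (A x - b)
Stationarity (grad_x L = 0): Q x + c + A^T lambda = 0.
Primal feasibility: A x = b.

This gives the KKT block system:
  [ Q   A^T ] [ x     ]   [-c ]
  [ A    0  ] [ lambda ] = [ b ]

Solving the linear system:
  x*      = (-0.5551, 0.2119, 0.2331)
  lambda* = (0.6554)
  f(x*)   = 0.3877

x* = (-0.5551, 0.2119, 0.2331), lambda* = (0.6554)


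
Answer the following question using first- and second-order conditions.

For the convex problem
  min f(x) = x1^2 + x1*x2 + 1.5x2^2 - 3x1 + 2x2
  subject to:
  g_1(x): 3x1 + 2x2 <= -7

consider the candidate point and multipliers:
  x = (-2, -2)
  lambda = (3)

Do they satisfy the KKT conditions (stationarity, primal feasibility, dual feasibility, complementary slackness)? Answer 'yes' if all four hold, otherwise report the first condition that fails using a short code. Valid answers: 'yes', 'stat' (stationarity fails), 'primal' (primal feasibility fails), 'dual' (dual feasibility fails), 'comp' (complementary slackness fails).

Gradient of f: grad f(x) = Q x + c = (-9, -6)
Constraint values g_i(x) = a_i^T x - b_i:
  g_1((-2, -2)) = -3
Stationarity residual: grad f(x) + sum_i lambda_i a_i = (0, 0)
  -> stationarity OK
Primal feasibility (all g_i <= 0): OK
Dual feasibility (all lambda_i >= 0): OK
Complementary slackness (lambda_i * g_i(x) = 0 for all i): FAILS

Verdict: the first failing condition is complementary_slackness -> comp.

comp


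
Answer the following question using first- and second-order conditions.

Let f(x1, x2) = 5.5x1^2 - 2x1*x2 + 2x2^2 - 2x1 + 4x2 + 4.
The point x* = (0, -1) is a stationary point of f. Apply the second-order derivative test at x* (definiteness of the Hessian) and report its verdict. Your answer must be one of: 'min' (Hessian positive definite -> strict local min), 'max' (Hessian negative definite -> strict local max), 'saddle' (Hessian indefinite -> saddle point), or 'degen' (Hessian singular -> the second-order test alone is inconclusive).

Compute the Hessian H = grad^2 f:
  H = [[11, -2], [-2, 4]]
Verify stationarity: grad f(x*) = H x* + g = (0, 0).
Eigenvalues of H: 3.4689, 11.5311.
Both eigenvalues > 0, so H is positive definite -> x* is a strict local min.

min


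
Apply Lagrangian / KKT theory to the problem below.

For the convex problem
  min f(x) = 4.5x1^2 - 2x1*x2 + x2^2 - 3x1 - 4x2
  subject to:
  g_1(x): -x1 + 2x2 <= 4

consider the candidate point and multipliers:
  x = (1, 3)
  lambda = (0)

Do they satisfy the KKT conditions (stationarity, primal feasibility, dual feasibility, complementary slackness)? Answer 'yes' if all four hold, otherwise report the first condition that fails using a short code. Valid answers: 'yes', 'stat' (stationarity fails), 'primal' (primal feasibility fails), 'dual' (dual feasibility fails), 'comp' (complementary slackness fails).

Gradient of f: grad f(x) = Q x + c = (0, 0)
Constraint values g_i(x) = a_i^T x - b_i:
  g_1((1, 3)) = 1
Stationarity residual: grad f(x) + sum_i lambda_i a_i = (0, 0)
  -> stationarity OK
Primal feasibility (all g_i <= 0): FAILS
Dual feasibility (all lambda_i >= 0): OK
Complementary slackness (lambda_i * g_i(x) = 0 for all i): OK

Verdict: the first failing condition is primal_feasibility -> primal.

primal


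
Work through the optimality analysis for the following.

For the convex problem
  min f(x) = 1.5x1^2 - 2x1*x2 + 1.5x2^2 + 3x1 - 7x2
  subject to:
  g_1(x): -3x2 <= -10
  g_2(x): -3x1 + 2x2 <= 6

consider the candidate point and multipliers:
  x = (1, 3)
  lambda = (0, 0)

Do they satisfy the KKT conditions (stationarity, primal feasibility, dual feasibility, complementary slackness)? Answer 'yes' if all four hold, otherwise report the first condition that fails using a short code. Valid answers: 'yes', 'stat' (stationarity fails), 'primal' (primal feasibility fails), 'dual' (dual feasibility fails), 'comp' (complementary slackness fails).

Gradient of f: grad f(x) = Q x + c = (0, 0)
Constraint values g_i(x) = a_i^T x - b_i:
  g_1((1, 3)) = 1
  g_2((1, 3)) = -3
Stationarity residual: grad f(x) + sum_i lambda_i a_i = (0, 0)
  -> stationarity OK
Primal feasibility (all g_i <= 0): FAILS
Dual feasibility (all lambda_i >= 0): OK
Complementary slackness (lambda_i * g_i(x) = 0 for all i): OK

Verdict: the first failing condition is primal_feasibility -> primal.

primal


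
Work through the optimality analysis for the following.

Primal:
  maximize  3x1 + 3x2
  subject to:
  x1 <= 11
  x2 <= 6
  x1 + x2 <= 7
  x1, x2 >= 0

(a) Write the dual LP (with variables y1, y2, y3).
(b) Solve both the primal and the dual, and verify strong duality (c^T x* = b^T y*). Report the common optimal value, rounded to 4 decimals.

The standard primal-dual pair for 'max c^T x s.t. A x <= b, x >= 0' is:
  Dual:  min b^T y  s.t.  A^T y >= c,  y >= 0.

So the dual LP is:
  minimize  11y1 + 6y2 + 7y3
  subject to:
    y1 + y3 >= 3
    y2 + y3 >= 3
    y1, y2, y3 >= 0

Solving the primal: x* = (7, 0).
  primal value c^T x* = 21.
Solving the dual: y* = (0, 0, 3).
  dual value b^T y* = 21.
Strong duality: c^T x* = b^T y*. Confirmed.

21


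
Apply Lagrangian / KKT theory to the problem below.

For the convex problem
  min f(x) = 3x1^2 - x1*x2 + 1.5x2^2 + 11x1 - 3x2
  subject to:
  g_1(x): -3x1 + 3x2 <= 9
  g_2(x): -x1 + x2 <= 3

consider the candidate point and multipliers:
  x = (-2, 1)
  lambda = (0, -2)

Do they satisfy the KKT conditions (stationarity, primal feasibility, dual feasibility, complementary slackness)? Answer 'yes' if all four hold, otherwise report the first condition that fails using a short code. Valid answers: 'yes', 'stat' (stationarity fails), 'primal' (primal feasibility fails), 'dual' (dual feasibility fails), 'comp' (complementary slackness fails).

Gradient of f: grad f(x) = Q x + c = (-2, 2)
Constraint values g_i(x) = a_i^T x - b_i:
  g_1((-2, 1)) = 0
  g_2((-2, 1)) = 0
Stationarity residual: grad f(x) + sum_i lambda_i a_i = (0, 0)
  -> stationarity OK
Primal feasibility (all g_i <= 0): OK
Dual feasibility (all lambda_i >= 0): FAILS
Complementary slackness (lambda_i * g_i(x) = 0 for all i): OK

Verdict: the first failing condition is dual_feasibility -> dual.

dual


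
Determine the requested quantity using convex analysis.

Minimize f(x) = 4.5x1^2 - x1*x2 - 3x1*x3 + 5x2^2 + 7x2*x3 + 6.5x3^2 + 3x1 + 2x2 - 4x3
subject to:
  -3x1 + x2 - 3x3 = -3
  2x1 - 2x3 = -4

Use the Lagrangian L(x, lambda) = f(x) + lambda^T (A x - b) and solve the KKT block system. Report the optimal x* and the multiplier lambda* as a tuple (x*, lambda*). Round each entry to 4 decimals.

Form the Lagrangian:
  L(x, lambda) = (1/2) x^T Q x + c^T x + lambda^T (A x - b)
Stationarity (grad_x L = 0): Q x + c + A^T lambda = 0.
Primal feasibility: A x = b.

This gives the KKT block system:
  [ Q   A^T ] [ x     ]   [-c ]
  [ A    0  ] [ lambda ] = [ b ]

Solving the linear system:
  x*      = (-0.6987, -1.192, 1.3013)
  lambda* = (0.1116, 3.1674)
  f(x*)   = 1.6596

x* = (-0.6987, -1.192, 1.3013), lambda* = (0.1116, 3.1674)


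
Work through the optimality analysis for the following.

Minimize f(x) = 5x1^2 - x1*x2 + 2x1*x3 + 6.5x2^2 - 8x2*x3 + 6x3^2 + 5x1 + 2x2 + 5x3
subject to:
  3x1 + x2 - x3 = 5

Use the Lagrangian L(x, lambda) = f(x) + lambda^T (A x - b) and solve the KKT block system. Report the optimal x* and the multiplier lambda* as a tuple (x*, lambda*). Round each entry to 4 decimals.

Form the Lagrangian:
  L(x, lambda) = (1/2) x^T Q x + c^T x + lambda^T (A x - b)
Stationarity (grad_x L = 0): Q x + c + A^T lambda = 0.
Primal feasibility: A x = b.

This gives the KKT block system:
  [ Q   A^T ] [ x     ]   [-c ]
  [ A    0  ] [ lambda ] = [ b ]

Solving the linear system:
  x*      = (1.3596, -0.5195, -1.4406)
  lambda* = (-5.4116)
  f(x*)   = 12.8072

x* = (1.3596, -0.5195, -1.4406), lambda* = (-5.4116)


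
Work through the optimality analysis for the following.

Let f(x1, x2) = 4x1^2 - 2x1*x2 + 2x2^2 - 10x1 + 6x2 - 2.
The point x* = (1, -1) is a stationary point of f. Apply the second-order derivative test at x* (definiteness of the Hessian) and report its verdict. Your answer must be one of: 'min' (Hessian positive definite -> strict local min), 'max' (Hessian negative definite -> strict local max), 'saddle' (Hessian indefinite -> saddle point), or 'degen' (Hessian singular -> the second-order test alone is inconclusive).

Compute the Hessian H = grad^2 f:
  H = [[8, -2], [-2, 4]]
Verify stationarity: grad f(x*) = H x* + g = (0, 0).
Eigenvalues of H: 3.1716, 8.8284.
Both eigenvalues > 0, so H is positive definite -> x* is a strict local min.

min


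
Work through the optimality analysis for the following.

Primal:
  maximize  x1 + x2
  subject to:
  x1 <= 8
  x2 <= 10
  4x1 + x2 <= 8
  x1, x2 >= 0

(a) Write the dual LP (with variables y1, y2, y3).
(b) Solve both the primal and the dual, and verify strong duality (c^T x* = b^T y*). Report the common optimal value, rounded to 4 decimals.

The standard primal-dual pair for 'max c^T x s.t. A x <= b, x >= 0' is:
  Dual:  min b^T y  s.t.  A^T y >= c,  y >= 0.

So the dual LP is:
  minimize  8y1 + 10y2 + 8y3
  subject to:
    y1 + 4y3 >= 1
    y2 + y3 >= 1
    y1, y2, y3 >= 0

Solving the primal: x* = (0, 8).
  primal value c^T x* = 8.
Solving the dual: y* = (0, 0, 1).
  dual value b^T y* = 8.
Strong duality: c^T x* = b^T y*. Confirmed.

8


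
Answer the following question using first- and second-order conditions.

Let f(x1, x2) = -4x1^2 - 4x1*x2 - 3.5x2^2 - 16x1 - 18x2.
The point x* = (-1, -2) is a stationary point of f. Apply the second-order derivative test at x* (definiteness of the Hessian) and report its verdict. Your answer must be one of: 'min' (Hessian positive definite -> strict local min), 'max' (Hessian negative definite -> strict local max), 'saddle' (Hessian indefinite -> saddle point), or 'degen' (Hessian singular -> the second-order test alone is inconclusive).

Compute the Hessian H = grad^2 f:
  H = [[-8, -4], [-4, -7]]
Verify stationarity: grad f(x*) = H x* + g = (0, 0).
Eigenvalues of H: -11.5311, -3.4689.
Both eigenvalues < 0, so H is negative definite -> x* is a strict local max.

max


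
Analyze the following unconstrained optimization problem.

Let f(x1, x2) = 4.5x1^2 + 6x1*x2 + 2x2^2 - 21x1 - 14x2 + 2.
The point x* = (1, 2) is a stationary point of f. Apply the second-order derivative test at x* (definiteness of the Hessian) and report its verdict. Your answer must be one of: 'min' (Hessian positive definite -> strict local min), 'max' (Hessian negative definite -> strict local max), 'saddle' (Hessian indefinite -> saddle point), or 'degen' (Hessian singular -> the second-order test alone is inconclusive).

Compute the Hessian H = grad^2 f:
  H = [[9, 6], [6, 4]]
Verify stationarity: grad f(x*) = H x* + g = (0, 0).
Eigenvalues of H: 0, 13.
H has a zero eigenvalue (singular; positive semidefinite but not definite), so H is neither positive definite, negative definite, nor indefinite. The second-order test alone is inconclusive -> degen.
(Indeed, f is constant along the null direction of H through x*, so x* is not a strict local extremum.)

degen


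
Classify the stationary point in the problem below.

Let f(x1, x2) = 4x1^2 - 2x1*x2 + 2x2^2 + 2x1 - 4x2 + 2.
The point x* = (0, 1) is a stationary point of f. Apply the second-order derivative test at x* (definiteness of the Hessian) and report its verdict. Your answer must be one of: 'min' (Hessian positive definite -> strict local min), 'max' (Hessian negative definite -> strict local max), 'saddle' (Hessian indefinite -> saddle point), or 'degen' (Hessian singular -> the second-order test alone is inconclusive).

Compute the Hessian H = grad^2 f:
  H = [[8, -2], [-2, 4]]
Verify stationarity: grad f(x*) = H x* + g = (0, 0).
Eigenvalues of H: 3.1716, 8.8284.
Both eigenvalues > 0, so H is positive definite -> x* is a strict local min.

min


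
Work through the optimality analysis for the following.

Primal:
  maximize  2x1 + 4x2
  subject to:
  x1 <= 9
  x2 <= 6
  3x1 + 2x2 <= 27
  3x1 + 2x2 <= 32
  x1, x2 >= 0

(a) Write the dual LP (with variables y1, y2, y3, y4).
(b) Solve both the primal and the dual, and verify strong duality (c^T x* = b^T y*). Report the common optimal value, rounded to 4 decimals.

The standard primal-dual pair for 'max c^T x s.t. A x <= b, x >= 0' is:
  Dual:  min b^T y  s.t.  A^T y >= c,  y >= 0.

So the dual LP is:
  minimize  9y1 + 6y2 + 27y3 + 32y4
  subject to:
    y1 + 3y3 + 3y4 >= 2
    y2 + 2y3 + 2y4 >= 4
    y1, y2, y3, y4 >= 0

Solving the primal: x* = (5, 6).
  primal value c^T x* = 34.
Solving the dual: y* = (0, 2.6667, 0.6667, 0).
  dual value b^T y* = 34.
Strong duality: c^T x* = b^T y*. Confirmed.

34


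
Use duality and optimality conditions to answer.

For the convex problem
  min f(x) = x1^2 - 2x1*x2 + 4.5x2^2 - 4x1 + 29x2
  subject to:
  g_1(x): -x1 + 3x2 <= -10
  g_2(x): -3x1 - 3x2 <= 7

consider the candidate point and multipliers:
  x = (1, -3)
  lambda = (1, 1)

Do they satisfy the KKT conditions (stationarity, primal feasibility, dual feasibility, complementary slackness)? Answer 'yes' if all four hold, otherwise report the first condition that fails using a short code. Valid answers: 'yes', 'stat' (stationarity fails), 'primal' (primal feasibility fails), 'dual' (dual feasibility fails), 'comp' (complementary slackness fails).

Gradient of f: grad f(x) = Q x + c = (4, 0)
Constraint values g_i(x) = a_i^T x - b_i:
  g_1((1, -3)) = 0
  g_2((1, -3)) = -1
Stationarity residual: grad f(x) + sum_i lambda_i a_i = (0, 0)
  -> stationarity OK
Primal feasibility (all g_i <= 0): OK
Dual feasibility (all lambda_i >= 0): OK
Complementary slackness (lambda_i * g_i(x) = 0 for all i): FAILS

Verdict: the first failing condition is complementary_slackness -> comp.

comp


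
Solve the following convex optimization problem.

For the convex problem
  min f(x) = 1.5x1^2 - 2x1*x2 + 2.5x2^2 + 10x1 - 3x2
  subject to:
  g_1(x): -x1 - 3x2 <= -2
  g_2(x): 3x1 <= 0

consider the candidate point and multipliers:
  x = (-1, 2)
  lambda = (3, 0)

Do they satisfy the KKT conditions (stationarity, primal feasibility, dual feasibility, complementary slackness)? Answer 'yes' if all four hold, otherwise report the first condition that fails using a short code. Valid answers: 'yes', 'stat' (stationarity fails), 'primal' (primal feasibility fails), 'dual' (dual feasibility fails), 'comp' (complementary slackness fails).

Gradient of f: grad f(x) = Q x + c = (3, 9)
Constraint values g_i(x) = a_i^T x - b_i:
  g_1((-1, 2)) = -3
  g_2((-1, 2)) = -3
Stationarity residual: grad f(x) + sum_i lambda_i a_i = (0, 0)
  -> stationarity OK
Primal feasibility (all g_i <= 0): OK
Dual feasibility (all lambda_i >= 0): OK
Complementary slackness (lambda_i * g_i(x) = 0 for all i): FAILS

Verdict: the first failing condition is complementary_slackness -> comp.

comp


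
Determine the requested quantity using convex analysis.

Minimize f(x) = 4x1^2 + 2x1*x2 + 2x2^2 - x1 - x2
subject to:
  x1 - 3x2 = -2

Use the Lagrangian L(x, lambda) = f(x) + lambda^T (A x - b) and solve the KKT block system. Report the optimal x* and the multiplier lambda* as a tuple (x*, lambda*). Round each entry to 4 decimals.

Form the Lagrangian:
  L(x, lambda) = (1/2) x^T Q x + c^T x + lambda^T (A x - b)
Stationarity (grad_x L = 0): Q x + c + A^T lambda = 0.
Primal feasibility: A x = b.

This gives the KKT block system:
  [ Q   A^T ] [ x     ]   [-c ]
  [ A    0  ] [ lambda ] = [ b ]

Solving the linear system:
  x*      = (-0.0909, 0.6364)
  lambda* = (0.4545)
  f(x*)   = 0.1818

x* = (-0.0909, 0.6364), lambda* = (0.4545)


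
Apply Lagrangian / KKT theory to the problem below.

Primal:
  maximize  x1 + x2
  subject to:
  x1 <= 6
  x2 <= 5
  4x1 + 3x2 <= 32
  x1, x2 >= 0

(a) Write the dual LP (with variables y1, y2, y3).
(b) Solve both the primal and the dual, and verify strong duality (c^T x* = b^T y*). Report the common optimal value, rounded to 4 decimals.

The standard primal-dual pair for 'max c^T x s.t. A x <= b, x >= 0' is:
  Dual:  min b^T y  s.t.  A^T y >= c,  y >= 0.

So the dual LP is:
  minimize  6y1 + 5y2 + 32y3
  subject to:
    y1 + 4y3 >= 1
    y2 + 3y3 >= 1
    y1, y2, y3 >= 0

Solving the primal: x* = (4.25, 5).
  primal value c^T x* = 9.25.
Solving the dual: y* = (0, 0.25, 0.25).
  dual value b^T y* = 9.25.
Strong duality: c^T x* = b^T y*. Confirmed.

9.25


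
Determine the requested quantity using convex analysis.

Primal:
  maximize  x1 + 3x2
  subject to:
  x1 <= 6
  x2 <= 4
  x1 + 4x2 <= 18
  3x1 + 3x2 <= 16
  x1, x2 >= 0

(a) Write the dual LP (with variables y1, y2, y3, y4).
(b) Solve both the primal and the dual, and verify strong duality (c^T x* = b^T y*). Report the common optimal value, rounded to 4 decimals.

The standard primal-dual pair for 'max c^T x s.t. A x <= b, x >= 0' is:
  Dual:  min b^T y  s.t.  A^T y >= c,  y >= 0.

So the dual LP is:
  minimize  6y1 + 4y2 + 18y3 + 16y4
  subject to:
    y1 + y3 + 3y4 >= 1
    y2 + 4y3 + 3y4 >= 3
    y1, y2, y3, y4 >= 0

Solving the primal: x* = (1.3333, 4).
  primal value c^T x* = 13.3333.
Solving the dual: y* = (0, 2, 0, 0.3333).
  dual value b^T y* = 13.3333.
Strong duality: c^T x* = b^T y*. Confirmed.

13.3333


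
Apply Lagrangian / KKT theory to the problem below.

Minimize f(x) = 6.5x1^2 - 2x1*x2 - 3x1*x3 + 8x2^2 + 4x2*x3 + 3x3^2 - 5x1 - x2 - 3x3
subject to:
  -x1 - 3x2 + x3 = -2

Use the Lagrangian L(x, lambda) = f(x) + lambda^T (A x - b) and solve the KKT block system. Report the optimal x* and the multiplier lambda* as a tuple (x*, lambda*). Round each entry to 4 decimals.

Form the Lagrangian:
  L(x, lambda) = (1/2) x^T Q x + c^T x + lambda^T (A x - b)
Stationarity (grad_x L = 0): Q x + c + A^T lambda = 0.
Primal feasibility: A x = b.

This gives the KKT block system:
  [ Q   A^T ] [ x     ]   [-c ]
  [ A    0  ] [ lambda ] = [ b ]

Solving the linear system:
  x*      = (0.6558, 0.4977, 0.149)
  lambda* = (2.0827)
  f(x*)   = -0.0291

x* = (0.6558, 0.4977, 0.149), lambda* = (2.0827)


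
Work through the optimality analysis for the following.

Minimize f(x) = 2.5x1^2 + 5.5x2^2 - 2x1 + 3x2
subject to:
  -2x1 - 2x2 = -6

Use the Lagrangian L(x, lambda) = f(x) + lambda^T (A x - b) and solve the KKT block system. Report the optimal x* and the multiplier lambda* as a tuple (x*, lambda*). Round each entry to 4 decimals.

Form the Lagrangian:
  L(x, lambda) = (1/2) x^T Q x + c^T x + lambda^T (A x - b)
Stationarity (grad_x L = 0): Q x + c + A^T lambda = 0.
Primal feasibility: A x = b.

This gives the KKT block system:
  [ Q   A^T ] [ x     ]   [-c ]
  [ A    0  ] [ lambda ] = [ b ]

Solving the linear system:
  x*      = (2.375, 0.625)
  lambda* = (4.9375)
  f(x*)   = 13.375

x* = (2.375, 0.625), lambda* = (4.9375)


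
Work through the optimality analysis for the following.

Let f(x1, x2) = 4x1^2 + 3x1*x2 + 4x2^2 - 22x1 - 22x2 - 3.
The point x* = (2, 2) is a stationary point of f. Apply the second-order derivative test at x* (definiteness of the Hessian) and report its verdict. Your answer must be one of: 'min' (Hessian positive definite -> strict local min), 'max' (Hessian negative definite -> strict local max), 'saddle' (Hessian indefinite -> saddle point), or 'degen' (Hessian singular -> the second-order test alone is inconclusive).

Compute the Hessian H = grad^2 f:
  H = [[8, 3], [3, 8]]
Verify stationarity: grad f(x*) = H x* + g = (0, 0).
Eigenvalues of H: 5, 11.
Both eigenvalues > 0, so H is positive definite -> x* is a strict local min.

min


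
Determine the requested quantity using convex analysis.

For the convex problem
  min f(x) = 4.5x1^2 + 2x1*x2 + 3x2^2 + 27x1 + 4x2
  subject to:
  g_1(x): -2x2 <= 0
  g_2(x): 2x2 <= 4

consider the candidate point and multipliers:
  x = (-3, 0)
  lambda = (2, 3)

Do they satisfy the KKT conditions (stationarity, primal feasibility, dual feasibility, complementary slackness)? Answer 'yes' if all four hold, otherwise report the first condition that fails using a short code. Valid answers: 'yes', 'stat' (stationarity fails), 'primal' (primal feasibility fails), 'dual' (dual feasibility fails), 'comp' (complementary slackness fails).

Gradient of f: grad f(x) = Q x + c = (0, -2)
Constraint values g_i(x) = a_i^T x - b_i:
  g_1((-3, 0)) = 0
  g_2((-3, 0)) = -4
Stationarity residual: grad f(x) + sum_i lambda_i a_i = (0, 0)
  -> stationarity OK
Primal feasibility (all g_i <= 0): OK
Dual feasibility (all lambda_i >= 0): OK
Complementary slackness (lambda_i * g_i(x) = 0 for all i): FAILS

Verdict: the first failing condition is complementary_slackness -> comp.

comp


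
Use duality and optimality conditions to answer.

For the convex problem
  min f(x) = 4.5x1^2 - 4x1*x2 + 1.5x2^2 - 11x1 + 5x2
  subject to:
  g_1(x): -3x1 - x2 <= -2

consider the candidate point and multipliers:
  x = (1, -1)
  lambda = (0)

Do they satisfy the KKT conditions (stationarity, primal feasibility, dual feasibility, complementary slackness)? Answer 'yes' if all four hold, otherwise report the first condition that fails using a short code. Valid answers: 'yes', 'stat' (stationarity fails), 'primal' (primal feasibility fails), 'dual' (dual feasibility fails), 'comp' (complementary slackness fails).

Gradient of f: grad f(x) = Q x + c = (2, -2)
Constraint values g_i(x) = a_i^T x - b_i:
  g_1((1, -1)) = 0
Stationarity residual: grad f(x) + sum_i lambda_i a_i = (2, -2)
  -> stationarity FAILS
Primal feasibility (all g_i <= 0): OK
Dual feasibility (all lambda_i >= 0): OK
Complementary slackness (lambda_i * g_i(x) = 0 for all i): OK

Verdict: the first failing condition is stationarity -> stat.

stat


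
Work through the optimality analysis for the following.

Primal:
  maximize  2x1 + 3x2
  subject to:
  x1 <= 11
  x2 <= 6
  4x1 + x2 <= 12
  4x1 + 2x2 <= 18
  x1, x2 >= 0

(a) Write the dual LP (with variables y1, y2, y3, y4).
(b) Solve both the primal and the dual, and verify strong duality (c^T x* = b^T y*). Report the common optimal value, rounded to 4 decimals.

The standard primal-dual pair for 'max c^T x s.t. A x <= b, x >= 0' is:
  Dual:  min b^T y  s.t.  A^T y >= c,  y >= 0.

So the dual LP is:
  minimize  11y1 + 6y2 + 12y3 + 18y4
  subject to:
    y1 + 4y3 + 4y4 >= 2
    y2 + y3 + 2y4 >= 3
    y1, y2, y3, y4 >= 0

Solving the primal: x* = (1.5, 6).
  primal value c^T x* = 21.
Solving the dual: y* = (0, 2.5, 0.5, 0).
  dual value b^T y* = 21.
Strong duality: c^T x* = b^T y*. Confirmed.

21


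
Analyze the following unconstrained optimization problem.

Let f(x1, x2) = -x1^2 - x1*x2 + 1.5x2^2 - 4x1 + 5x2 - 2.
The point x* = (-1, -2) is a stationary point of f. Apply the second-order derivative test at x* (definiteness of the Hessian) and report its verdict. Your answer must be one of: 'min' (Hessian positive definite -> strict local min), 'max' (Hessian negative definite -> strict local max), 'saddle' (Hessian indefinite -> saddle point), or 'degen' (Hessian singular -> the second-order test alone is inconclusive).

Compute the Hessian H = grad^2 f:
  H = [[-2, -1], [-1, 3]]
Verify stationarity: grad f(x*) = H x* + g = (0, 0).
Eigenvalues of H: -2.1926, 3.1926.
Eigenvalues have mixed signs, so H is indefinite -> x* is a saddle point.

saddle


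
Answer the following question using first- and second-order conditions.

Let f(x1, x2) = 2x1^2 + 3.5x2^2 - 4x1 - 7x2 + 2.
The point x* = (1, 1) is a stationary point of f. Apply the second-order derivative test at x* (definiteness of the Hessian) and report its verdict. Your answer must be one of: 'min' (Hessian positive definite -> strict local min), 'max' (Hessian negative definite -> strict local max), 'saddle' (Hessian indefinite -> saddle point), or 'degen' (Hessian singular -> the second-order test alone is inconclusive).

Compute the Hessian H = grad^2 f:
  H = [[4, 0], [0, 7]]
Verify stationarity: grad f(x*) = H x* + g = (0, 0).
Eigenvalues of H: 4, 7.
Both eigenvalues > 0, so H is positive definite -> x* is a strict local min.

min


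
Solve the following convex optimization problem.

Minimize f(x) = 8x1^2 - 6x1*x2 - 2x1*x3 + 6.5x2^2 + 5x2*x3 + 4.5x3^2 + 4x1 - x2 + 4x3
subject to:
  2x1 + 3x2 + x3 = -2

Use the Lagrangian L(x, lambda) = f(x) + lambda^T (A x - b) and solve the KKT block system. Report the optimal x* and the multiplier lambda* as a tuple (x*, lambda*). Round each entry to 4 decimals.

Form the Lagrangian:
  L(x, lambda) = (1/2) x^T Q x + c^T x + lambda^T (A x - b)
Stationarity (grad_x L = 0): Q x + c + A^T lambda = 0.
Primal feasibility: A x = b.

This gives the KKT block system:
  [ Q   A^T ] [ x     ]   [-c ]
  [ A    0  ] [ lambda ] = [ b ]

Solving the linear system:
  x*      = (-0.4937, -0.145, -0.5777)
  lambda* = (0.937)
  f(x*)   = -1.1334

x* = (-0.4937, -0.145, -0.5777), lambda* = (0.937)


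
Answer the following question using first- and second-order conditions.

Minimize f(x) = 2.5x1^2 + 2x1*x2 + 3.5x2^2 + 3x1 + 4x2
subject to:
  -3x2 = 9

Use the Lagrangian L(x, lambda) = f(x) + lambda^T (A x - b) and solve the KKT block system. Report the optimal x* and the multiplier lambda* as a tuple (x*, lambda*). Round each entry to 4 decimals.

Form the Lagrangian:
  L(x, lambda) = (1/2) x^T Q x + c^T x + lambda^T (A x - b)
Stationarity (grad_x L = 0): Q x + c + A^T lambda = 0.
Primal feasibility: A x = b.

This gives the KKT block system:
  [ Q   A^T ] [ x     ]   [-c ]
  [ A    0  ] [ lambda ] = [ b ]

Solving the linear system:
  x*      = (0.6, -3)
  lambda* = (-5.2667)
  f(x*)   = 18.6

x* = (0.6, -3), lambda* = (-5.2667)


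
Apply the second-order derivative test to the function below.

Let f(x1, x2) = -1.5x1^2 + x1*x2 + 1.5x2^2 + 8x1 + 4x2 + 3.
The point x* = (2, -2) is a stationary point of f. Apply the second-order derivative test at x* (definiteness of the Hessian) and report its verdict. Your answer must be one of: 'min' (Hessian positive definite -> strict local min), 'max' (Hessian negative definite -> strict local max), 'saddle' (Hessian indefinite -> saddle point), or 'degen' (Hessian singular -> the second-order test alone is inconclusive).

Compute the Hessian H = grad^2 f:
  H = [[-3, 1], [1, 3]]
Verify stationarity: grad f(x*) = H x* + g = (0, 0).
Eigenvalues of H: -3.1623, 3.1623.
Eigenvalues have mixed signs, so H is indefinite -> x* is a saddle point.

saddle


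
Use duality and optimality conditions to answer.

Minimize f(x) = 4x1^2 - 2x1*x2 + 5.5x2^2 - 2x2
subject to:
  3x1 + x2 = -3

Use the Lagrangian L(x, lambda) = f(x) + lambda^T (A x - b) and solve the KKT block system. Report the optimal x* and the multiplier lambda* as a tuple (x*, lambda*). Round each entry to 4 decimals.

Form the Lagrangian:
  L(x, lambda) = (1/2) x^T Q x + c^T x + lambda^T (A x - b)
Stationarity (grad_x L = 0): Q x + c + A^T lambda = 0.
Primal feasibility: A x = b.

This gives the KKT block system:
  [ Q   A^T ] [ x     ]   [-c ]
  [ A    0  ] [ lambda ] = [ b ]

Solving the linear system:
  x*      = (-0.9328, -0.2017)
  lambda* = (2.3529)
  f(x*)   = 3.7311

x* = (-0.9328, -0.2017), lambda* = (2.3529)


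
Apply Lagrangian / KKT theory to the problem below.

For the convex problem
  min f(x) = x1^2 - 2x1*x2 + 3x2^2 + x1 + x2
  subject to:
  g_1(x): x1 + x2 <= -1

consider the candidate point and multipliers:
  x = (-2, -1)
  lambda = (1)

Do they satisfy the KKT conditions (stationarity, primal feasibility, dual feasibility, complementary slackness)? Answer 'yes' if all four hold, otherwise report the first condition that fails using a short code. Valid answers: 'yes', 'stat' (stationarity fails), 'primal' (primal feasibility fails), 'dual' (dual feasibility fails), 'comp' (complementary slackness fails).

Gradient of f: grad f(x) = Q x + c = (-1, -1)
Constraint values g_i(x) = a_i^T x - b_i:
  g_1((-2, -1)) = -2
Stationarity residual: grad f(x) + sum_i lambda_i a_i = (0, 0)
  -> stationarity OK
Primal feasibility (all g_i <= 0): OK
Dual feasibility (all lambda_i >= 0): OK
Complementary slackness (lambda_i * g_i(x) = 0 for all i): FAILS

Verdict: the first failing condition is complementary_slackness -> comp.

comp


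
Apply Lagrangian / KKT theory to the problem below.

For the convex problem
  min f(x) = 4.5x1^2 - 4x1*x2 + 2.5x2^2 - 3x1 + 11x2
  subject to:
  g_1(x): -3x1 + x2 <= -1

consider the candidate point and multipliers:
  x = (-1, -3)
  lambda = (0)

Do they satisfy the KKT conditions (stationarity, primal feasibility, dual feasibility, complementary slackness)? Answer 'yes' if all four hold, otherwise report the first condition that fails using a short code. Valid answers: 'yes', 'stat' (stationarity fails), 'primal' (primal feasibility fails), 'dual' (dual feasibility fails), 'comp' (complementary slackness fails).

Gradient of f: grad f(x) = Q x + c = (0, 0)
Constraint values g_i(x) = a_i^T x - b_i:
  g_1((-1, -3)) = 1
Stationarity residual: grad f(x) + sum_i lambda_i a_i = (0, 0)
  -> stationarity OK
Primal feasibility (all g_i <= 0): FAILS
Dual feasibility (all lambda_i >= 0): OK
Complementary slackness (lambda_i * g_i(x) = 0 for all i): OK

Verdict: the first failing condition is primal_feasibility -> primal.

primal
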